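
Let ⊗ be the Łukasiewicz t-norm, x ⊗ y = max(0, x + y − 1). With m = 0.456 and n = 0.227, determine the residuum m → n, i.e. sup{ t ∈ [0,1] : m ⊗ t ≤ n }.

The residuum of the Łukasiewicz t-norm gives the supremum: min(1, 1 − 0.456 + 0.227).
1 − 0.456 + 0.227 = 0.771, so t = min(1, 0.771) = 0.771.
Check: 0.456 ⊗ 0.771 = max(0, 0.227) = 0.227 ≤ 0.227.

0.771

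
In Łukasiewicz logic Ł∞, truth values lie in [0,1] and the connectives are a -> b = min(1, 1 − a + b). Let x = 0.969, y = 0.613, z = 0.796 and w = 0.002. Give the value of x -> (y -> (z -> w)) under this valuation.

0.624

z -> w = min(1, 1 − 0.796 + 0.002) = min(1, 0.206) = 0.206
y -> (z -> w) = min(1, 1 − 0.613 + 0.206) = min(1, 0.593) = 0.593
x -> (y -> (z -> w)) = min(1, 1 − 0.969 + 0.593) = min(1, 0.624) = 0.624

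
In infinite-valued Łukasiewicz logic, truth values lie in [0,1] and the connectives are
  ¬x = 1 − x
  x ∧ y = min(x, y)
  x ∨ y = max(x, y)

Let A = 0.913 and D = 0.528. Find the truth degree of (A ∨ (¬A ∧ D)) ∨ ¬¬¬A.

¬A = 1 − 0.913 = 0.087
¬A ∧ D = min(0.087, 0.528) = 0.087
A ∨ (¬A ∧ D) = max(0.913, 0.087) = 0.913
¬¬A = 1 − 0.087 = 0.913
¬¬¬A = 1 − 0.913 = 0.087
(A ∨ (¬A ∧ D)) ∨ ¬¬¬A = max(0.913, 0.087) = 0.913

0.913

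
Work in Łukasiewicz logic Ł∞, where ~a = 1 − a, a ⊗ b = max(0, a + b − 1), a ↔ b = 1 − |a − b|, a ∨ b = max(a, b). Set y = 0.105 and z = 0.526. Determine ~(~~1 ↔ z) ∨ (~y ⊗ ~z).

0.474

~1 = 1 − 1.000 = 0.000
~~1 = 1 − 0.000 = 1.000
~~1 ↔ z = 1 − |1.000 − 0.526| = 1 − 0.474 = 0.526
~(~~1 ↔ z) = 1 − 0.526 = 0.474
~y = 1 − 0.105 = 0.895
~z = 1 − 0.526 = 0.474
~y ⊗ ~z = max(0, 0.895 + 0.474 − 1) = max(0, 0.369) = 0.369
~(~~1 ↔ z) ∨ (~y ⊗ ~z) = max(0.474, 0.369) = 0.474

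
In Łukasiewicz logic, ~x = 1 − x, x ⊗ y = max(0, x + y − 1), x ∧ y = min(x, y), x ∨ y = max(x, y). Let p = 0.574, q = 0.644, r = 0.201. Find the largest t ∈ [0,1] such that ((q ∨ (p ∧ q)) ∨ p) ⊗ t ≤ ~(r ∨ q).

0.712

p ∧ q = min(0.574, 0.644) = 0.574
q ∨ (p ∧ q) = max(0.644, 0.574) = 0.644
(q ∨ (p ∧ q)) ∨ p = max(0.644, 0.574) = 0.644
So the left factor is (q ∨ (p ∧ q)) ∨ p = 0.644.
r ∨ q = max(0.201, 0.644) = 0.644
~(r ∨ q) = 1 − 0.644 = 0.356
So the right-hand bound is ~(r ∨ q) = 0.356.
The residuum of the Łukasiewicz t-norm gives the supremum: min(1, 1 − 0.644 + 0.356).
1 − 0.644 + 0.356 = 0.712, so t = min(1, 0.712) = 0.712.
Check: 0.644 ⊗ 0.712 = max(0, 0.356) = 0.356 ≤ 0.356.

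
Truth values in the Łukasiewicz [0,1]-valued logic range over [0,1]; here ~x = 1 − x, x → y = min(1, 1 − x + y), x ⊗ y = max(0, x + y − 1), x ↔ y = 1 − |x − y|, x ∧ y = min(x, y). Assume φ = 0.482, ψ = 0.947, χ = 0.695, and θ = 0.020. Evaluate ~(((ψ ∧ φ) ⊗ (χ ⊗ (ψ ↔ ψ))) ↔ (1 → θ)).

0.157

ψ ∧ φ = min(0.947, 0.482) = 0.482
ψ ↔ ψ = 1 − |0.947 − 0.947| = 1 − 0.000 = 1.000
χ ⊗ (ψ ↔ ψ) = max(0, 0.695 + 1.000 − 1) = max(0, 0.695) = 0.695
(ψ ∧ φ) ⊗ (χ ⊗ (ψ ↔ ψ)) = max(0, 0.482 + 0.695 − 1) = max(0, 0.177) = 0.177
1 → θ = min(1, 1 − 1.000 + 0.020) = min(1, 0.020) = 0.020
((ψ ∧ φ) ⊗ (χ ⊗ (ψ ↔ ψ))) ↔ (1 → θ) = 1 − |0.177 − 0.020| = 1 − 0.157 = 0.843
~(((ψ ∧ φ) ⊗ (χ ⊗ (ψ ↔ ψ))) ↔ (1 → θ)) = 1 − 0.843 = 0.157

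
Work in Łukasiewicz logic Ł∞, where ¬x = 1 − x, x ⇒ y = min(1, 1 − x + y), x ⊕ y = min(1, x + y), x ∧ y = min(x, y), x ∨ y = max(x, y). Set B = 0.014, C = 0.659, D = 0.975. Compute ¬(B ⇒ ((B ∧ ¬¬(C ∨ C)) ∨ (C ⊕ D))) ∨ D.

0.975

C ∨ C = max(0.659, 0.659) = 0.659
¬(C ∨ C) = 1 − 0.659 = 0.341
¬¬(C ∨ C) = 1 − 0.341 = 0.659
B ∧ ¬¬(C ∨ C) = min(0.014, 0.659) = 0.014
C ⊕ D = min(1, 0.659 + 0.975) = min(1, 1.634) = 1.000
(B ∧ ¬¬(C ∨ C)) ∨ (C ⊕ D) = max(0.014, 1.000) = 1.000
B ⇒ ((B ∧ ¬¬(C ∨ C)) ∨ (C ⊕ D)) = min(1, 1 − 0.014 + 1.000) = min(1, 1.986) = 1.000
¬(B ⇒ ((B ∧ ¬¬(C ∨ C)) ∨ (C ⊕ D))) = 1 − 1.000 = 0.000
¬(B ⇒ ((B ∧ ¬¬(C ∨ C)) ∨ (C ⊕ D))) ∨ D = max(0.000, 0.975) = 0.975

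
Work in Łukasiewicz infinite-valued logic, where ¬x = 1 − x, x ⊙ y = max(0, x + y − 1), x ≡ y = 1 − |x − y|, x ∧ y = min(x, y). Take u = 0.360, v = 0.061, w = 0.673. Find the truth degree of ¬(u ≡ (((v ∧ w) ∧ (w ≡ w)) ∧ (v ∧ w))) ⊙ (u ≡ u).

0.299

v ∧ w = min(0.061, 0.673) = 0.061
w ≡ w = 1 − |0.673 − 0.673| = 1 − 0.000 = 1.000
(v ∧ w) ∧ (w ≡ w) = min(0.061, 1.000) = 0.061
((v ∧ w) ∧ (w ≡ w)) ∧ (v ∧ w) = min(0.061, 0.061) = 0.061
u ≡ (((v ∧ w) ∧ (w ≡ w)) ∧ (v ∧ w)) = 1 − |0.360 − 0.061| = 1 − 0.299 = 0.701
¬(u ≡ (((v ∧ w) ∧ (w ≡ w)) ∧ (v ∧ w))) = 1 − 0.701 = 0.299
u ≡ u = 1 − |0.360 − 0.360| = 1 − 0.000 = 1.000
¬(u ≡ (((v ∧ w) ∧ (w ≡ w)) ∧ (v ∧ w))) ⊙ (u ≡ u) = max(0, 0.299 + 1.000 − 1) = max(0, 0.299) = 0.299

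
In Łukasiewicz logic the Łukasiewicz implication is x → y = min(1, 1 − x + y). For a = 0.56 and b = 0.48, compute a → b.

0.92

a → b = min(1, 1 − 0.56 + 0.48) = min(1, 0.92) = 0.92
For comparison, the Gödel implication (1 if x ≤ y else y) would give 0.48.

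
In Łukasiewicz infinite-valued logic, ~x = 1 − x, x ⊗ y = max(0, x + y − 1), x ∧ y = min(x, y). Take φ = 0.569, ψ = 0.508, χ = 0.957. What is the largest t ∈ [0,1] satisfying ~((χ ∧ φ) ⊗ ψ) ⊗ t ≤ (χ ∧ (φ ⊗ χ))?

0.603

χ ∧ φ = min(0.957, 0.569) = 0.569
(χ ∧ φ) ⊗ ψ = max(0, 0.569 + 0.508 − 1) = max(0, 0.077) = 0.077
~((χ ∧ φ) ⊗ ψ) = 1 − 0.077 = 0.923
So the left factor is ~((χ ∧ φ) ⊗ ψ) = 0.923.
φ ⊗ χ = max(0, 0.569 + 0.957 − 1) = max(0, 0.526) = 0.526
χ ∧ (φ ⊗ χ) = min(0.957, 0.526) = 0.526
So the right-hand bound is χ ∧ (φ ⊗ χ) = 0.526.
The residuum of the Łukasiewicz t-norm gives the supremum: min(1, 1 − 0.923 + 0.526).
1 − 0.923 + 0.526 = 0.603, so t = min(1, 0.603) = 0.603.
Check: 0.923 ⊗ 0.603 = max(0, 0.526) = 0.526 ≤ 0.526.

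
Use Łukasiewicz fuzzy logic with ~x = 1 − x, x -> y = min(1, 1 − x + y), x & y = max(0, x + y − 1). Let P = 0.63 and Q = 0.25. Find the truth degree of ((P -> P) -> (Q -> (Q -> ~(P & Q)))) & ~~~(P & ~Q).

P -> P = min(1, 1 − 0.63 + 0.63) = min(1, 1.00) = 1.00
P & Q = max(0, 0.63 + 0.25 − 1) = max(0, -0.12) = 0.00
~(P & Q) = 1 − 0.00 = 1.00
Q -> ~(P & Q) = min(1, 1 − 0.25 + 1.00) = min(1, 1.75) = 1.00
Q -> (Q -> ~(P & Q)) = min(1, 1 − 0.25 + 1.00) = min(1, 1.75) = 1.00
(P -> P) -> (Q -> (Q -> ~(P & Q))) = min(1, 1 − 1.00 + 1.00) = min(1, 1.00) = 1.00
~Q = 1 − 0.25 = 0.75
P & ~Q = max(0, 0.63 + 0.75 − 1) = max(0, 0.38) = 0.38
~(P & ~Q) = 1 − 0.38 = 0.62
~~(P & ~Q) = 1 − 0.62 = 0.38
~~~(P & ~Q) = 1 − 0.38 = 0.62
((P -> P) -> (Q -> (Q -> ~(P & Q)))) & ~~~(P & ~Q) = max(0, 1.00 + 0.62 − 1) = max(0, 0.62) = 0.62

0.62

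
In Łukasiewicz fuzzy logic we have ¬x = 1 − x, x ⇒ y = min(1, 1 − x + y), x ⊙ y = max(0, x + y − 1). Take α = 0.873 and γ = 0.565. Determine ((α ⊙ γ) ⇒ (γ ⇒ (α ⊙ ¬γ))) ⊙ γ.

α ⊙ γ = max(0, 0.873 + 0.565 − 1) = max(0, 0.438) = 0.438
¬γ = 1 − 0.565 = 0.435
α ⊙ ¬γ = max(0, 0.873 + 0.435 − 1) = max(0, 0.308) = 0.308
γ ⇒ (α ⊙ ¬γ) = min(1, 1 − 0.565 + 0.308) = min(1, 0.743) = 0.743
(α ⊙ γ) ⇒ (γ ⇒ (α ⊙ ¬γ)) = min(1, 1 − 0.438 + 0.743) = min(1, 1.305) = 1.000
((α ⊙ γ) ⇒ (γ ⇒ (α ⊙ ¬γ))) ⊙ γ = max(0, 1.000 + 0.565 − 1) = max(0, 0.565) = 0.565

0.565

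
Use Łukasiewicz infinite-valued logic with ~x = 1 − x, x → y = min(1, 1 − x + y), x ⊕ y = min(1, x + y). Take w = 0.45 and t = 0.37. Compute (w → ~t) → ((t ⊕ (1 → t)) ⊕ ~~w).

~t = 1 − 0.37 = 0.63
w → ~t = min(1, 1 − 0.45 + 0.63) = min(1, 1.18) = 1.00
1 → t = min(1, 1 − 1.00 + 0.37) = min(1, 0.37) = 0.37
t ⊕ (1 → t) = min(1, 0.37 + 0.37) = min(1, 0.74) = 0.74
~w = 1 − 0.45 = 0.55
~~w = 1 − 0.55 = 0.45
(t ⊕ (1 → t)) ⊕ ~~w = min(1, 0.74 + 0.45) = min(1, 1.19) = 1.00
(w → ~t) → ((t ⊕ (1 → t)) ⊕ ~~w) = min(1, 1 − 1.00 + 1.00) = min(1, 1.00) = 1.00

1.00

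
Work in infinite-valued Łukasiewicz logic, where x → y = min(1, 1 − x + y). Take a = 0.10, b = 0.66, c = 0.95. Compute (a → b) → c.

a → b = min(1, 1 − 0.10 + 0.66) = min(1, 1.56) = 1.00
(a → b) → c = min(1, 1 − 1.00 + 0.95) = min(1, 0.95) = 0.95

0.95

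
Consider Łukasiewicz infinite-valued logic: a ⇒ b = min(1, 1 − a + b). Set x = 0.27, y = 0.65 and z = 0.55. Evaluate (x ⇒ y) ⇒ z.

x ⇒ y = min(1, 1 − 0.27 + 0.65) = min(1, 1.38) = 1.00
(x ⇒ y) ⇒ z = min(1, 1 − 1.00 + 0.55) = min(1, 0.55) = 0.55

0.55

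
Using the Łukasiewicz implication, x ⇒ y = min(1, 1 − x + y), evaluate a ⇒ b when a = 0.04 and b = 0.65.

a ⇒ b = min(1, 1 − 0.04 + 0.65) = min(1, 1.61) = 1.00
For comparison, the Gödel implication (1 if x ≤ y else y) would give 1.00.

1.00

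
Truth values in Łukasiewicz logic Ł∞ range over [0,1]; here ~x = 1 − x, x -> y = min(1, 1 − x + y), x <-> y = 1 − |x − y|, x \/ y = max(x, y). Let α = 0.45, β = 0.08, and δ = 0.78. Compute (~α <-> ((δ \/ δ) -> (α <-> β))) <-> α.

0.75

~α = 1 − 0.45 = 0.55
δ \/ δ = max(0.78, 0.78) = 0.78
α <-> β = 1 − |0.45 − 0.08| = 1 − 0.37 = 0.63
(δ \/ δ) -> (α <-> β) = min(1, 1 − 0.78 + 0.63) = min(1, 0.85) = 0.85
~α <-> ((δ \/ δ) -> (α <-> β)) = 1 − |0.55 − 0.85| = 1 − 0.30 = 0.70
(~α <-> ((δ \/ δ) -> (α <-> β))) <-> α = 1 − |0.70 − 0.45| = 1 − 0.25 = 0.75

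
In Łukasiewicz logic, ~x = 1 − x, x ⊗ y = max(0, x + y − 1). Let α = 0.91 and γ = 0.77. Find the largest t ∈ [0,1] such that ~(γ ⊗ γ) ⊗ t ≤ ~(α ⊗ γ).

γ ⊗ γ = max(0, 0.77 + 0.77 − 1) = max(0, 0.54) = 0.54
~(γ ⊗ γ) = 1 − 0.54 = 0.46
So the left factor is ~(γ ⊗ γ) = 0.46.
α ⊗ γ = max(0, 0.91 + 0.77 − 1) = max(0, 0.68) = 0.68
~(α ⊗ γ) = 1 − 0.68 = 0.32
So the right-hand bound is ~(α ⊗ γ) = 0.32.
The residuum of the Łukasiewicz t-norm gives the supremum: min(1, 1 − 0.46 + 0.32).
1 − 0.46 + 0.32 = 0.86, so t = min(1, 0.86) = 0.86.
Check: 0.46 ⊗ 0.86 = max(0, 0.32) = 0.32 ≤ 0.32.

0.86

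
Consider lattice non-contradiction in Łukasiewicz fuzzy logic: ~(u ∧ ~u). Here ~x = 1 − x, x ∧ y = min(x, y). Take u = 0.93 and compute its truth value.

~u = 1 − 0.93 = 0.07
u ∧ ~u = min(0.93, 0.07) = 0.07
~(u ∧ ~u) = 1 − 0.07 = 0.93
(The value 0.93 < 1 shows this instance is not satisfied; not a Ł∞-tautology — its value is 1 − min(a, 1−a).)

0.93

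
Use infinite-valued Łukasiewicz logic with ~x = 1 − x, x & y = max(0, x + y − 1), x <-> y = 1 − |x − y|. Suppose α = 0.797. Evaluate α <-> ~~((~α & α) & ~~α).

0.203

~α = 1 − 0.797 = 0.203
~α & α = max(0, 0.203 + 0.797 − 1) = max(0, 0.000) = 0.000
~~α = 1 − 0.203 = 0.797
(~α & α) & ~~α = max(0, 0.000 + 0.797 − 1) = max(0, -0.203) = 0.000
~((~α & α) & ~~α) = 1 − 0.000 = 1.000
~~((~α & α) & ~~α) = 1 − 1.000 = 0.000
α <-> ~~((~α & α) & ~~α) = 1 − |0.797 − 0.000| = 1 − 0.797 = 0.203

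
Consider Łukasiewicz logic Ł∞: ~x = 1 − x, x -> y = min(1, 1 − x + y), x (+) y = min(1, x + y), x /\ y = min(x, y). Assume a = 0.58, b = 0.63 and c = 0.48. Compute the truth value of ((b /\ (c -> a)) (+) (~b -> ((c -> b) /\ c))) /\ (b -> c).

c -> a = min(1, 1 − 0.48 + 0.58) = min(1, 1.10) = 1.00
b /\ (c -> a) = min(0.63, 1.00) = 0.63
~b = 1 − 0.63 = 0.37
c -> b = min(1, 1 − 0.48 + 0.63) = min(1, 1.15) = 1.00
(c -> b) /\ c = min(1.00, 0.48) = 0.48
~b -> ((c -> b) /\ c) = min(1, 1 − 0.37 + 0.48) = min(1, 1.11) = 1.00
(b /\ (c -> a)) (+) (~b -> ((c -> b) /\ c)) = min(1, 0.63 + 1.00) = min(1, 1.63) = 1.00
b -> c = min(1, 1 − 0.63 + 0.48) = min(1, 0.85) = 0.85
((b /\ (c -> a)) (+) (~b -> ((c -> b) /\ c))) /\ (b -> c) = min(1.00, 0.85) = 0.85

0.85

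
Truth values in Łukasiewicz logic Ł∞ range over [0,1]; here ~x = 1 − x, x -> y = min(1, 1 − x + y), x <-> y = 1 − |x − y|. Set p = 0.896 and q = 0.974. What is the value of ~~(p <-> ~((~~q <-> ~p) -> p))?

0.104

~q = 1 − 0.974 = 0.026
~~q = 1 − 0.026 = 0.974
~p = 1 − 0.896 = 0.104
~~q <-> ~p = 1 − |0.974 − 0.104| = 1 − 0.870 = 0.130
(~~q <-> ~p) -> p = min(1, 1 − 0.130 + 0.896) = min(1, 1.766) = 1.000
~((~~q <-> ~p) -> p) = 1 − 1.000 = 0.000
p <-> ~((~~q <-> ~p) -> p) = 1 − |0.896 − 0.000| = 1 − 0.896 = 0.104
~(p <-> ~((~~q <-> ~p) -> p)) = 1 − 0.104 = 0.896
~~(p <-> ~((~~q <-> ~p) -> p)) = 1 − 0.896 = 0.104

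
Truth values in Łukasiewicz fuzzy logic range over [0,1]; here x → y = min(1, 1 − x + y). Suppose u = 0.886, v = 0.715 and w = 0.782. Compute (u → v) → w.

0.953

u → v = min(1, 1 − 0.886 + 0.715) = min(1, 0.829) = 0.829
(u → v) → w = min(1, 1 − 0.829 + 0.782) = min(1, 0.953) = 0.953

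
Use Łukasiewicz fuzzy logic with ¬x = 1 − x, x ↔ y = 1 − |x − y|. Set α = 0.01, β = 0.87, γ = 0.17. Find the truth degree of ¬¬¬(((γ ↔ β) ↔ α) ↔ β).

γ ↔ β = 1 − |0.17 − 0.87| = 1 − 0.70 = 0.30
(γ ↔ β) ↔ α = 1 − |0.30 − 0.01| = 1 − 0.29 = 0.71
((γ ↔ β) ↔ α) ↔ β = 1 − |0.71 − 0.87| = 1 − 0.16 = 0.84
¬(((γ ↔ β) ↔ α) ↔ β) = 1 − 0.84 = 0.16
¬¬(((γ ↔ β) ↔ α) ↔ β) = 1 − 0.16 = 0.84
¬¬¬(((γ ↔ β) ↔ α) ↔ β) = 1 − 0.84 = 0.16

0.16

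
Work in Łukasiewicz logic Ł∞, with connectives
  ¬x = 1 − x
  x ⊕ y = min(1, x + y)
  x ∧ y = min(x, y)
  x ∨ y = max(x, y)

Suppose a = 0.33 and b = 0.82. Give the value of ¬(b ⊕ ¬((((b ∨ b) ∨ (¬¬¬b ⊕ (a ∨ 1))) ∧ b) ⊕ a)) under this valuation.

0.18

b ∨ b = max(0.82, 0.82) = 0.82
¬b = 1 − 0.82 = 0.18
¬¬b = 1 − 0.18 = 0.82
¬¬¬b = 1 − 0.82 = 0.18
a ∨ 1 = max(0.33, 1.00) = 1.00
¬¬¬b ⊕ (a ∨ 1) = min(1, 0.18 + 1.00) = min(1, 1.18) = 1.00
(b ∨ b) ∨ (¬¬¬b ⊕ (a ∨ 1)) = max(0.82, 1.00) = 1.00
((b ∨ b) ∨ (¬¬¬b ⊕ (a ∨ 1))) ∧ b = min(1.00, 0.82) = 0.82
(((b ∨ b) ∨ (¬¬¬b ⊕ (a ∨ 1))) ∧ b) ⊕ a = min(1, 0.82 + 0.33) = min(1, 1.15) = 1.00
¬((((b ∨ b) ∨ (¬¬¬b ⊕ (a ∨ 1))) ∧ b) ⊕ a) = 1 − 1.00 = 0.00
b ⊕ ¬((((b ∨ b) ∨ (¬¬¬b ⊕ (a ∨ 1))) ∧ b) ⊕ a) = min(1, 0.82 + 0.00) = min(1, 0.82) = 0.82
¬(b ⊕ ¬((((b ∨ b) ∨ (¬¬¬b ⊕ (a ∨ 1))) ∧ b) ⊕ a)) = 1 − 0.82 = 0.18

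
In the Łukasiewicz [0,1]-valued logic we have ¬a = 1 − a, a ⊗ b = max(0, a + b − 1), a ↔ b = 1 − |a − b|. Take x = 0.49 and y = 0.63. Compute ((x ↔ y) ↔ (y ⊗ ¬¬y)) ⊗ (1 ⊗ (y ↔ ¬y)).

x ↔ y = 1 − |0.49 − 0.63| = 1 − 0.14 = 0.86
¬y = 1 − 0.63 = 0.37
¬¬y = 1 − 0.37 = 0.63
y ⊗ ¬¬y = max(0, 0.63 + 0.63 − 1) = max(0, 0.26) = 0.26
(x ↔ y) ↔ (y ⊗ ¬¬y) = 1 − |0.86 − 0.26| = 1 − 0.60 = 0.40
y ↔ ¬y = 1 − |0.63 − 0.37| = 1 − 0.26 = 0.74
1 ⊗ (y ↔ ¬y) = max(0, 1.00 + 0.74 − 1) = max(0, 0.74) = 0.74
((x ↔ y) ↔ (y ⊗ ¬¬y)) ⊗ (1 ⊗ (y ↔ ¬y)) = max(0, 0.40 + 0.74 − 1) = max(0, 0.14) = 0.14

0.14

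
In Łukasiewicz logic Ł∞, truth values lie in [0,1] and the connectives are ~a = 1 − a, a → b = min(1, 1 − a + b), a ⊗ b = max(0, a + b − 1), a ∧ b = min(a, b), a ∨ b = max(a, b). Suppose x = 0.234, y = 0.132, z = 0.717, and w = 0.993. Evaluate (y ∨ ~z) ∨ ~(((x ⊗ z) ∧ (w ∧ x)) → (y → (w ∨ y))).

~z = 1 − 0.717 = 0.283
y ∨ ~z = max(0.132, 0.283) = 0.283
x ⊗ z = max(0, 0.234 + 0.717 − 1) = max(0, -0.049) = 0.000
w ∧ x = min(0.993, 0.234) = 0.234
(x ⊗ z) ∧ (w ∧ x) = min(0.000, 0.234) = 0.000
w ∨ y = max(0.993, 0.132) = 0.993
y → (w ∨ y) = min(1, 1 − 0.132 + 0.993) = min(1, 1.861) = 1.000
((x ⊗ z) ∧ (w ∧ x)) → (y → (w ∨ y)) = min(1, 1 − 0.000 + 1.000) = min(1, 2.000) = 1.000
~(((x ⊗ z) ∧ (w ∧ x)) → (y → (w ∨ y))) = 1 − 1.000 = 0.000
(y ∨ ~z) ∨ ~(((x ⊗ z) ∧ (w ∧ x)) → (y → (w ∨ y))) = max(0.283, 0.000) = 0.283

0.283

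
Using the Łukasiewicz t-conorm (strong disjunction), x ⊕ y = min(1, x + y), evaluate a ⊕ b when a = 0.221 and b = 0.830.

a ⊕ b = min(1, 0.221 + 0.830) = min(1, 1.051) = 1.000
For comparison, the Gödel t-conorm max(x, y) would give 0.830.

1.000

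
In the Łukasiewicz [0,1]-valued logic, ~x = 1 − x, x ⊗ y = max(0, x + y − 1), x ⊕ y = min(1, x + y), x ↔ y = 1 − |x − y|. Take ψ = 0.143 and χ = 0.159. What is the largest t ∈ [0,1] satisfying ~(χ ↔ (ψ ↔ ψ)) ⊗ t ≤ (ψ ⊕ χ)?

ψ ↔ ψ = 1 − |0.143 − 0.143| = 1 − 0.000 = 1.000
χ ↔ (ψ ↔ ψ) = 1 − |0.159 − 1.000| = 1 − 0.841 = 0.159
~(χ ↔ (ψ ↔ ψ)) = 1 − 0.159 = 0.841
So the left factor is ~(χ ↔ (ψ ↔ ψ)) = 0.841.
ψ ⊕ χ = min(1, 0.143 + 0.159) = min(1, 0.302) = 0.302
So the right-hand bound is ψ ⊕ χ = 0.302.
The residuum of the Łukasiewicz t-norm gives the supremum: min(1, 1 − 0.841 + 0.302).
1 − 0.841 + 0.302 = 0.461, so t = min(1, 0.461) = 0.461.
Check: 0.841 ⊗ 0.461 = max(0, 0.302) = 0.302 ≤ 0.302.

0.461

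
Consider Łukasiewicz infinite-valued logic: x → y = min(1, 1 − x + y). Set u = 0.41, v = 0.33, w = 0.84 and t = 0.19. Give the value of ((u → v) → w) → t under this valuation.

0.27

u → v = min(1, 1 − 0.41 + 0.33) = min(1, 0.92) = 0.92
(u → v) → w = min(1, 1 − 0.92 + 0.84) = min(1, 0.92) = 0.92
((u → v) → w) → t = min(1, 1 − 0.92 + 0.19) = min(1, 0.27) = 0.27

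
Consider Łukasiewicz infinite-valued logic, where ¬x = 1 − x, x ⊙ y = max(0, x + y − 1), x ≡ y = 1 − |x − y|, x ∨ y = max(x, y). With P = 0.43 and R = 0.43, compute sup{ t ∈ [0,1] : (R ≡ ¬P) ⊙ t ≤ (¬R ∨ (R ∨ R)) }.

0.71

¬P = 1 − 0.43 = 0.57
R ≡ ¬P = 1 − |0.43 − 0.57| = 1 − 0.14 = 0.86
So the left factor is R ≡ ¬P = 0.86.
¬R = 1 − 0.43 = 0.57
R ∨ R = max(0.43, 0.43) = 0.43
¬R ∨ (R ∨ R) = max(0.57, 0.43) = 0.57
So the right-hand bound is ¬R ∨ (R ∨ R) = 0.57.
The residuum of the Łukasiewicz t-norm gives the supremum: min(1, 1 − 0.86 + 0.57).
1 − 0.86 + 0.57 = 0.71, so t = min(1, 0.71) = 0.71.
Check: 0.86 ⊙ 0.71 = max(0, 0.57) = 0.57 ≤ 0.57.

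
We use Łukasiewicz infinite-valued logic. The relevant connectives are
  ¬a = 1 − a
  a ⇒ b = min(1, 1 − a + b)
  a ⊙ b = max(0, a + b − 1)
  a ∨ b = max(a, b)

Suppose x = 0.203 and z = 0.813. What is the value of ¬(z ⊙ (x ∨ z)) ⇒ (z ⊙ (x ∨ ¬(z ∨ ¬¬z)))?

x ∨ z = max(0.203, 0.813) = 0.813
z ⊙ (x ∨ z) = max(0, 0.813 + 0.813 − 1) = max(0, 0.626) = 0.626
¬(z ⊙ (x ∨ z)) = 1 − 0.626 = 0.374
¬z = 1 − 0.813 = 0.187
¬¬z = 1 − 0.187 = 0.813
z ∨ ¬¬z = max(0.813, 0.813) = 0.813
¬(z ∨ ¬¬z) = 1 − 0.813 = 0.187
x ∨ ¬(z ∨ ¬¬z) = max(0.203, 0.187) = 0.203
z ⊙ (x ∨ ¬(z ∨ ¬¬z)) = max(0, 0.813 + 0.203 − 1) = max(0, 0.016) = 0.016
¬(z ⊙ (x ∨ z)) ⇒ (z ⊙ (x ∨ ¬(z ∨ ¬¬z))) = min(1, 1 − 0.374 + 0.016) = min(1, 0.642) = 0.642

0.642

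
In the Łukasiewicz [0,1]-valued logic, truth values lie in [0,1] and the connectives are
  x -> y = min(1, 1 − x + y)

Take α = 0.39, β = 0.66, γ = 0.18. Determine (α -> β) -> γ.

α -> β = min(1, 1 − 0.39 + 0.66) = min(1, 1.27) = 1.00
(α -> β) -> γ = min(1, 1 − 1.00 + 0.18) = min(1, 0.18) = 0.18

0.18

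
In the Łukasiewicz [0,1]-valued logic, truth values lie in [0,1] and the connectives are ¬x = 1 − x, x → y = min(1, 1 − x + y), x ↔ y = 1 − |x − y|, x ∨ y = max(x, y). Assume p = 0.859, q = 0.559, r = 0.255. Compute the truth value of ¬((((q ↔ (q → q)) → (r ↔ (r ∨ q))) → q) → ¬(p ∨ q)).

q → q = min(1, 1 − 0.559 + 0.559) = min(1, 1.000) = 1.000
q ↔ (q → q) = 1 − |0.559 − 1.000| = 1 − 0.441 = 0.559
r ∨ q = max(0.255, 0.559) = 0.559
r ↔ (r ∨ q) = 1 − |0.255 − 0.559| = 1 − 0.304 = 0.696
(q ↔ (q → q)) → (r ↔ (r ∨ q)) = min(1, 1 − 0.559 + 0.696) = min(1, 1.137) = 1.000
((q ↔ (q → q)) → (r ↔ (r ∨ q))) → q = min(1, 1 − 1.000 + 0.559) = min(1, 0.559) = 0.559
p ∨ q = max(0.859, 0.559) = 0.859
¬(p ∨ q) = 1 − 0.859 = 0.141
(((q ↔ (q → q)) → (r ↔ (r ∨ q))) → q) → ¬(p ∨ q) = min(1, 1 − 0.559 + 0.141) = min(1, 0.582) = 0.582
¬((((q ↔ (q → q)) → (r ↔ (r ∨ q))) → q) → ¬(p ∨ q)) = 1 − 0.582 = 0.418

0.418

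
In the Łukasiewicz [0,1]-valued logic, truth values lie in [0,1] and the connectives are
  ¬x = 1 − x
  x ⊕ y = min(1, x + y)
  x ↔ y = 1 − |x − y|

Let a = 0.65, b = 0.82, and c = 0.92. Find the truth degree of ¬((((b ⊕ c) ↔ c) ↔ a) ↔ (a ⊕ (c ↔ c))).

b ⊕ c = min(1, 0.82 + 0.92) = min(1, 1.74) = 1.00
(b ⊕ c) ↔ c = 1 − |1.00 − 0.92| = 1 − 0.08 = 0.92
((b ⊕ c) ↔ c) ↔ a = 1 − |0.92 − 0.65| = 1 − 0.27 = 0.73
c ↔ c = 1 − |0.92 − 0.92| = 1 − 0.00 = 1.00
a ⊕ (c ↔ c) = min(1, 0.65 + 1.00) = min(1, 1.65) = 1.00
(((b ⊕ c) ↔ c) ↔ a) ↔ (a ⊕ (c ↔ c)) = 1 − |0.73 − 1.00| = 1 − 0.27 = 0.73
¬((((b ⊕ c) ↔ c) ↔ a) ↔ (a ⊕ (c ↔ c))) = 1 − 0.73 = 0.27

0.27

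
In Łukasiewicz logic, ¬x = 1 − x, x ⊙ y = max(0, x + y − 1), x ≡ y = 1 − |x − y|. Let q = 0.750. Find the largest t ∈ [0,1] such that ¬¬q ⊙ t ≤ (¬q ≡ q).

¬q = 1 − 0.750 = 0.250
¬¬q = 1 − 0.250 = 0.750
So the left factor is ¬¬q = 0.750.
¬q ≡ q = 1 − |0.250 − 0.750| = 1 − 0.500 = 0.500
So the right-hand bound is ¬q ≡ q = 0.500.
The residuum of the Łukasiewicz t-norm gives the supremum: min(1, 1 − 0.750 + 0.500).
1 − 0.750 + 0.500 = 0.750, so t = min(1, 0.750) = 0.750.
Check: 0.750 ⊙ 0.750 = max(0, 0.500) = 0.500 ≤ 0.500.

0.750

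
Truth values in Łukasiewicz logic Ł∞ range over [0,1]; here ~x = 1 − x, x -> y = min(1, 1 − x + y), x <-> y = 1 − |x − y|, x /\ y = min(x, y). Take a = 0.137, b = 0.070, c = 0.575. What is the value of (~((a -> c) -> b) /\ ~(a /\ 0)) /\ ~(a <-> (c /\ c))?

0.438

a -> c = min(1, 1 − 0.137 + 0.575) = min(1, 1.438) = 1.000
(a -> c) -> b = min(1, 1 − 1.000 + 0.070) = min(1, 0.070) = 0.070
~((a -> c) -> b) = 1 − 0.070 = 0.930
a /\ 0 = min(0.137, 0.000) = 0.000
~(a /\ 0) = 1 − 0.000 = 1.000
~((a -> c) -> b) /\ ~(a /\ 0) = min(0.930, 1.000) = 0.930
c /\ c = min(0.575, 0.575) = 0.575
a <-> (c /\ c) = 1 − |0.137 − 0.575| = 1 − 0.438 = 0.562
~(a <-> (c /\ c)) = 1 − 0.562 = 0.438
(~((a -> c) -> b) /\ ~(a /\ 0)) /\ ~(a <-> (c /\ c)) = min(0.930, 0.438) = 0.438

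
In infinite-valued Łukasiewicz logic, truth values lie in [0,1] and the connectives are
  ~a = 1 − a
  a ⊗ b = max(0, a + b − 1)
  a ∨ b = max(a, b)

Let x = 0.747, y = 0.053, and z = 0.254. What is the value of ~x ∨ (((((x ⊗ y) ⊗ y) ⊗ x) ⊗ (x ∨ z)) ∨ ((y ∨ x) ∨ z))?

0.747

~x = 1 − 0.747 = 0.253
x ⊗ y = max(0, 0.747 + 0.053 − 1) = max(0, -0.200) = 0.000
(x ⊗ y) ⊗ y = max(0, 0.000 + 0.053 − 1) = max(0, -0.947) = 0.000
((x ⊗ y) ⊗ y) ⊗ x = max(0, 0.000 + 0.747 − 1) = max(0, -0.253) = 0.000
x ∨ z = max(0.747, 0.254) = 0.747
(((x ⊗ y) ⊗ y) ⊗ x) ⊗ (x ∨ z) = max(0, 0.000 + 0.747 − 1) = max(0, -0.253) = 0.000
y ∨ x = max(0.053, 0.747) = 0.747
(y ∨ x) ∨ z = max(0.747, 0.254) = 0.747
((((x ⊗ y) ⊗ y) ⊗ x) ⊗ (x ∨ z)) ∨ ((y ∨ x) ∨ z) = max(0.000, 0.747) = 0.747
~x ∨ (((((x ⊗ y) ⊗ y) ⊗ x) ⊗ (x ∨ z)) ∨ ((y ∨ x) ∨ z)) = max(0.253, 0.747) = 0.747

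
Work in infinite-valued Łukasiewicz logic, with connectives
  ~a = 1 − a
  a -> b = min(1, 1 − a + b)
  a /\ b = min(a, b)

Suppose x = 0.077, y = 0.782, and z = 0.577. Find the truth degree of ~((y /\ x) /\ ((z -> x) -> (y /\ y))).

0.923

y /\ x = min(0.782, 0.077) = 0.077
z -> x = min(1, 1 − 0.577 + 0.077) = min(1, 0.500) = 0.500
y /\ y = min(0.782, 0.782) = 0.782
(z -> x) -> (y /\ y) = min(1, 1 − 0.500 + 0.782) = min(1, 1.282) = 1.000
(y /\ x) /\ ((z -> x) -> (y /\ y)) = min(0.077, 1.000) = 0.077
~((y /\ x) /\ ((z -> x) -> (y /\ y))) = 1 − 0.077 = 0.923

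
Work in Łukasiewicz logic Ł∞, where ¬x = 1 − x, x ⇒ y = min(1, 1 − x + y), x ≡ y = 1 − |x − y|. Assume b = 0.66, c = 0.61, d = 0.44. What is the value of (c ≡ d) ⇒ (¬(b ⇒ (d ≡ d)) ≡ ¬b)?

c ≡ d = 1 − |0.61 − 0.44| = 1 − 0.17 = 0.83
d ≡ d = 1 − |0.44 − 0.44| = 1 − 0.00 = 1.00
b ⇒ (d ≡ d) = min(1, 1 − 0.66 + 1.00) = min(1, 1.34) = 1.00
¬(b ⇒ (d ≡ d)) = 1 − 1.00 = 0.00
¬b = 1 − 0.66 = 0.34
¬(b ⇒ (d ≡ d)) ≡ ¬b = 1 − |0.00 − 0.34| = 1 − 0.34 = 0.66
(c ≡ d) ⇒ (¬(b ⇒ (d ≡ d)) ≡ ¬b) = min(1, 1 − 0.83 + 0.66) = min(1, 0.83) = 0.83

0.83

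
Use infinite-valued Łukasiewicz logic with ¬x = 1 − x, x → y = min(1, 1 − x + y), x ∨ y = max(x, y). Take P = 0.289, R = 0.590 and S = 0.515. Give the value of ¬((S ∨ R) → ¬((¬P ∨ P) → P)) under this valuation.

S ∨ R = max(0.515, 0.590) = 0.590
¬P = 1 − 0.289 = 0.711
¬P ∨ P = max(0.711, 0.289) = 0.711
(¬P ∨ P) → P = min(1, 1 − 0.711 + 0.289) = min(1, 0.578) = 0.578
¬((¬P ∨ P) → P) = 1 − 0.578 = 0.422
(S ∨ R) → ¬((¬P ∨ P) → P) = min(1, 1 − 0.590 + 0.422) = min(1, 0.832) = 0.832
¬((S ∨ R) → ¬((¬P ∨ P) → P)) = 1 − 0.832 = 0.168

0.168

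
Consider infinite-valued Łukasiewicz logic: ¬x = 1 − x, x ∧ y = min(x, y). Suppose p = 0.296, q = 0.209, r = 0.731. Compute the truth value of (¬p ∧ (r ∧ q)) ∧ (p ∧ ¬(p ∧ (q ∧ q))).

¬p = 1 − 0.296 = 0.704
r ∧ q = min(0.731, 0.209) = 0.209
¬p ∧ (r ∧ q) = min(0.704, 0.209) = 0.209
q ∧ q = min(0.209, 0.209) = 0.209
p ∧ (q ∧ q) = min(0.296, 0.209) = 0.209
¬(p ∧ (q ∧ q)) = 1 − 0.209 = 0.791
p ∧ ¬(p ∧ (q ∧ q)) = min(0.296, 0.791) = 0.296
(¬p ∧ (r ∧ q)) ∧ (p ∧ ¬(p ∧ (q ∧ q))) = min(0.209, 0.296) = 0.209

0.209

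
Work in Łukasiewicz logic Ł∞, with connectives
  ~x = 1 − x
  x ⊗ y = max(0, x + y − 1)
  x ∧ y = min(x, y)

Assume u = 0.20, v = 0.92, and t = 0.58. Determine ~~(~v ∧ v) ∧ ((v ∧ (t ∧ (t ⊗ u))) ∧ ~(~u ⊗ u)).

0.00

~v = 1 − 0.92 = 0.08
~v ∧ v = min(0.08, 0.92) = 0.08
~(~v ∧ v) = 1 − 0.08 = 0.92
~~(~v ∧ v) = 1 − 0.92 = 0.08
t ⊗ u = max(0, 0.58 + 0.20 − 1) = max(0, -0.22) = 0.00
t ∧ (t ⊗ u) = min(0.58, 0.00) = 0.00
v ∧ (t ∧ (t ⊗ u)) = min(0.92, 0.00) = 0.00
~u = 1 − 0.20 = 0.80
~u ⊗ u = max(0, 0.80 + 0.20 − 1) = max(0, 0.00) = 0.00
~(~u ⊗ u) = 1 − 0.00 = 1.00
(v ∧ (t ∧ (t ⊗ u))) ∧ ~(~u ⊗ u) = min(0.00, 1.00) = 0.00
~~(~v ∧ v) ∧ ((v ∧ (t ∧ (t ⊗ u))) ∧ ~(~u ⊗ u)) = min(0.08, 0.00) = 0.00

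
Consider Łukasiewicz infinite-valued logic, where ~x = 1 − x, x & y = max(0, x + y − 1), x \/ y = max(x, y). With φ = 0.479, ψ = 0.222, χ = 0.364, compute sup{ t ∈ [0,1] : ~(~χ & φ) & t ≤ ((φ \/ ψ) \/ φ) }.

~χ = 1 − 0.364 = 0.636
~χ & φ = max(0, 0.636 + 0.479 − 1) = max(0, 0.115) = 0.115
~(~χ & φ) = 1 − 0.115 = 0.885
So the left factor is ~(~χ & φ) = 0.885.
φ \/ ψ = max(0.479, 0.222) = 0.479
(φ \/ ψ) \/ φ = max(0.479, 0.479) = 0.479
So the right-hand bound is (φ \/ ψ) \/ φ = 0.479.
The residuum of the Łukasiewicz t-norm gives the supremum: min(1, 1 − 0.885 + 0.479).
1 − 0.885 + 0.479 = 0.594, so t = min(1, 0.594) = 0.594.
Check: 0.885 & 0.594 = max(0, 0.479) = 0.479 ≤ 0.479.

0.594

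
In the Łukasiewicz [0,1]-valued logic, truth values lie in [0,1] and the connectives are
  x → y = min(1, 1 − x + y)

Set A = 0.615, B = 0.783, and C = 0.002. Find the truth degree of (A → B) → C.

A → B = min(1, 1 − 0.615 + 0.783) = min(1, 1.168) = 1.000
(A → B) → C = min(1, 1 − 1.000 + 0.002) = min(1, 0.002) = 0.002

0.002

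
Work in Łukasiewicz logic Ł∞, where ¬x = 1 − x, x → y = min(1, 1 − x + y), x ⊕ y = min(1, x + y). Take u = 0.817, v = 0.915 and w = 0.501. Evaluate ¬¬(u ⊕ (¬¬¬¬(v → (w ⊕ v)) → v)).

1.000

w ⊕ v = min(1, 0.501 + 0.915) = min(1, 1.416) = 1.000
v → (w ⊕ v) = min(1, 1 − 0.915 + 1.000) = min(1, 1.085) = 1.000
¬(v → (w ⊕ v)) = 1 − 1.000 = 0.000
¬¬(v → (w ⊕ v)) = 1 − 0.000 = 1.000
¬¬¬(v → (w ⊕ v)) = 1 − 1.000 = 0.000
¬¬¬¬(v → (w ⊕ v)) = 1 − 0.000 = 1.000
¬¬¬¬(v → (w ⊕ v)) → v = min(1, 1 − 1.000 + 0.915) = min(1, 0.915) = 0.915
u ⊕ (¬¬¬¬(v → (w ⊕ v)) → v) = min(1, 0.817 + 0.915) = min(1, 1.732) = 1.000
¬(u ⊕ (¬¬¬¬(v → (w ⊕ v)) → v)) = 1 − 1.000 = 0.000
¬¬(u ⊕ (¬¬¬¬(v → (w ⊕ v)) → v)) = 1 − 0.000 = 1.000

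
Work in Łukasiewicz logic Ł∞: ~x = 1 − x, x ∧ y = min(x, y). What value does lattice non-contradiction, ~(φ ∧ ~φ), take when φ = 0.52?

~φ = 1 − 0.52 = 0.48
φ ∧ ~φ = min(0.52, 0.48) = 0.48
~(φ ∧ ~φ) = 1 − 0.48 = 0.52
(The value 0.52 < 1 shows this instance is not satisfied; not a Ł∞-tautology — its value is 1 − min(a, 1−a).)

0.52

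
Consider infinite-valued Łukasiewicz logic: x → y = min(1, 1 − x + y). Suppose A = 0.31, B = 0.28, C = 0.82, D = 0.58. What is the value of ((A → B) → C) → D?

0.73

A → B = min(1, 1 − 0.31 + 0.28) = min(1, 0.97) = 0.97
(A → B) → C = min(1, 1 − 0.97 + 0.82) = min(1, 0.85) = 0.85
((A → B) → C) → D = min(1, 1 − 0.85 + 0.58) = min(1, 0.73) = 0.73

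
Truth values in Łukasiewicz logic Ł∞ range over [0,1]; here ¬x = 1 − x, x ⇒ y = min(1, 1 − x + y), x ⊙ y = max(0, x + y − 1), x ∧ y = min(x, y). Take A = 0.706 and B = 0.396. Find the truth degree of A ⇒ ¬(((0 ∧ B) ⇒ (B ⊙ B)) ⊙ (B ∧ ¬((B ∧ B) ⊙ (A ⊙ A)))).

0 ∧ B = min(0.000, 0.396) = 0.000
B ⊙ B = max(0, 0.396 + 0.396 − 1) = max(0, -0.208) = 0.000
(0 ∧ B) ⇒ (B ⊙ B) = min(1, 1 − 0.000 + 0.000) = min(1, 1.000) = 1.000
B ∧ B = min(0.396, 0.396) = 0.396
A ⊙ A = max(0, 0.706 + 0.706 − 1) = max(0, 0.412) = 0.412
(B ∧ B) ⊙ (A ⊙ A) = max(0, 0.396 + 0.412 − 1) = max(0, -0.192) = 0.000
¬((B ∧ B) ⊙ (A ⊙ A)) = 1 − 0.000 = 1.000
B ∧ ¬((B ∧ B) ⊙ (A ⊙ A)) = min(0.396, 1.000) = 0.396
((0 ∧ B) ⇒ (B ⊙ B)) ⊙ (B ∧ ¬((B ∧ B) ⊙ (A ⊙ A))) = max(0, 1.000 + 0.396 − 1) = max(0, 0.396) = 0.396
¬(((0 ∧ B) ⇒ (B ⊙ B)) ⊙ (B ∧ ¬((B ∧ B) ⊙ (A ⊙ A)))) = 1 − 0.396 = 0.604
A ⇒ ¬(((0 ∧ B) ⇒ (B ⊙ B)) ⊙ (B ∧ ¬((B ∧ B) ⊙ (A ⊙ A)))) = min(1, 1 − 0.706 + 0.604) = min(1, 0.898) = 0.898

0.898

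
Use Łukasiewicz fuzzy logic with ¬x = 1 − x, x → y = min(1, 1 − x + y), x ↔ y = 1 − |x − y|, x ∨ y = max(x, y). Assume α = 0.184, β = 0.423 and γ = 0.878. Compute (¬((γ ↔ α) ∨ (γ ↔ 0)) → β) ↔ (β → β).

γ ↔ α = 1 − |0.878 − 0.184| = 1 − 0.694 = 0.306
γ ↔ 0 = 1 − |0.878 − 0.000| = 1 − 0.878 = 0.122
(γ ↔ α) ∨ (γ ↔ 0) = max(0.306, 0.122) = 0.306
¬((γ ↔ α) ∨ (γ ↔ 0)) = 1 − 0.306 = 0.694
¬((γ ↔ α) ∨ (γ ↔ 0)) → β = min(1, 1 − 0.694 + 0.423) = min(1, 0.729) = 0.729
β → β = min(1, 1 − 0.423 + 0.423) = min(1, 1.000) = 1.000
(¬((γ ↔ α) ∨ (γ ↔ 0)) → β) ↔ (β → β) = 1 − |0.729 − 1.000| = 1 − 0.271 = 0.729

0.729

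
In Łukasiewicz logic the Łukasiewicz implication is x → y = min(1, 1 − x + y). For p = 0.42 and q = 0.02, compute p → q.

0.60

p → q = min(1, 1 − 0.42 + 0.02) = min(1, 0.60) = 0.60
For comparison, the Gödel implication (1 if x ≤ y else y) would give 0.02.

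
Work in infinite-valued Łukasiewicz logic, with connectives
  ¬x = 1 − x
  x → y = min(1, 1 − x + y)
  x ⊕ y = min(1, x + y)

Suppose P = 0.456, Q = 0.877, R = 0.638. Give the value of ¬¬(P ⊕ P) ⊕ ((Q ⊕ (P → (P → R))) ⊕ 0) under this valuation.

1.000

P ⊕ P = min(1, 0.456 + 0.456) = min(1, 0.912) = 0.912
¬(P ⊕ P) = 1 − 0.912 = 0.088
¬¬(P ⊕ P) = 1 − 0.088 = 0.912
P → R = min(1, 1 − 0.456 + 0.638) = min(1, 1.182) = 1.000
P → (P → R) = min(1, 1 − 0.456 + 1.000) = min(1, 1.544) = 1.000
Q ⊕ (P → (P → R)) = min(1, 0.877 + 1.000) = min(1, 1.877) = 1.000
(Q ⊕ (P → (P → R))) ⊕ 0 = min(1, 1.000 + 0.000) = min(1, 1.000) = 1.000
¬¬(P ⊕ P) ⊕ ((Q ⊕ (P → (P → R))) ⊕ 0) = min(1, 0.912 + 1.000) = min(1, 1.912) = 1.000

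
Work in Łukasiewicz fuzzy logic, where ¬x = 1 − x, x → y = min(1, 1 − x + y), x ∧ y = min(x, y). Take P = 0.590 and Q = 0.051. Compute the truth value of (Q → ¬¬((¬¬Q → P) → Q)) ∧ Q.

0.051

¬Q = 1 − 0.051 = 0.949
¬¬Q = 1 − 0.949 = 0.051
¬¬Q → P = min(1, 1 − 0.051 + 0.590) = min(1, 1.539) = 1.000
(¬¬Q → P) → Q = min(1, 1 − 1.000 + 0.051) = min(1, 0.051) = 0.051
¬((¬¬Q → P) → Q) = 1 − 0.051 = 0.949
¬¬((¬¬Q → P) → Q) = 1 − 0.949 = 0.051
Q → ¬¬((¬¬Q → P) → Q) = min(1, 1 − 0.051 + 0.051) = min(1, 1.000) = 1.000
(Q → ¬¬((¬¬Q → P) → Q)) ∧ Q = min(1.000, 0.051) = 0.051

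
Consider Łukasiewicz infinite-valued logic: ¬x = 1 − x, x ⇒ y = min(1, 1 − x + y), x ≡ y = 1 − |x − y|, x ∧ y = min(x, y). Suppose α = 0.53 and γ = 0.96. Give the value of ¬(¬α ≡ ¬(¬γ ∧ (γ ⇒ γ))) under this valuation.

0.49

¬α = 1 − 0.53 = 0.47
¬γ = 1 − 0.96 = 0.04
γ ⇒ γ = min(1, 1 − 0.96 + 0.96) = min(1, 1.00) = 1.00
¬γ ∧ (γ ⇒ γ) = min(0.04, 1.00) = 0.04
¬(¬γ ∧ (γ ⇒ γ)) = 1 − 0.04 = 0.96
¬α ≡ ¬(¬γ ∧ (γ ⇒ γ)) = 1 − |0.47 − 0.96| = 1 − 0.49 = 0.51
¬(¬α ≡ ¬(¬γ ∧ (γ ⇒ γ))) = 1 − 0.51 = 0.49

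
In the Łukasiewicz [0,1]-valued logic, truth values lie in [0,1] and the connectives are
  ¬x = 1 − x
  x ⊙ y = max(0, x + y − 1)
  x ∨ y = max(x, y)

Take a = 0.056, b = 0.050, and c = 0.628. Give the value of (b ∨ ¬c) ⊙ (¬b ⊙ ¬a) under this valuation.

¬c = 1 − 0.628 = 0.372
b ∨ ¬c = max(0.050, 0.372) = 0.372
¬b = 1 − 0.050 = 0.950
¬a = 1 − 0.056 = 0.944
¬b ⊙ ¬a = max(0, 0.950 + 0.944 − 1) = max(0, 0.894) = 0.894
(b ∨ ¬c) ⊙ (¬b ⊙ ¬a) = max(0, 0.372 + 0.894 − 1) = max(0, 0.266) = 0.266

0.266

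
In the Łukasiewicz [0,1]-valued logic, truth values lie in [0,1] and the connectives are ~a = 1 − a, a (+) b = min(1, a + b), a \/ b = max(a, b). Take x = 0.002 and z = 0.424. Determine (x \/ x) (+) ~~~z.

0.578

x \/ x = max(0.002, 0.002) = 0.002
~z = 1 − 0.424 = 0.576
~~z = 1 − 0.576 = 0.424
~~~z = 1 − 0.424 = 0.576
(x \/ x) (+) ~~~z = min(1, 0.002 + 0.576) = min(1, 0.578) = 0.578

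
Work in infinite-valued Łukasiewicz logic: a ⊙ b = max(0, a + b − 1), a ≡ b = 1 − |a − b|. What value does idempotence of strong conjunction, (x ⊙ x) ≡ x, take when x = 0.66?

0.66

x ⊙ x = max(0, 0.66 + 0.66 − 1) = max(0, 0.32) = 0.32
(x ⊙ x) ≡ x = 1 − |0.32 − 0.66| = 1 − 0.34 = 0.66
(The value 0.66 < 1 shows this instance is not satisfied; fails in Ł∞ since a ⊗ a = max(0, 2a−1) ≠ a in general.)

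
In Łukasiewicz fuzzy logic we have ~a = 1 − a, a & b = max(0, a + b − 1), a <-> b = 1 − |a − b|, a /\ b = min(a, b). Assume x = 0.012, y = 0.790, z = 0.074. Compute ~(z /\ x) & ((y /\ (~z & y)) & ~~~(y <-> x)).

z /\ x = min(0.074, 0.012) = 0.012
~(z /\ x) = 1 − 0.012 = 0.988
~z = 1 − 0.074 = 0.926
~z & y = max(0, 0.926 + 0.790 − 1) = max(0, 0.716) = 0.716
y /\ (~z & y) = min(0.790, 0.716) = 0.716
y <-> x = 1 − |0.790 − 0.012| = 1 − 0.778 = 0.222
~(y <-> x) = 1 − 0.222 = 0.778
~~(y <-> x) = 1 − 0.778 = 0.222
~~~(y <-> x) = 1 − 0.222 = 0.778
(y /\ (~z & y)) & ~~~(y <-> x) = max(0, 0.716 + 0.778 − 1) = max(0, 0.494) = 0.494
~(z /\ x) & ((y /\ (~z & y)) & ~~~(y <-> x)) = max(0, 0.988 + 0.494 − 1) = max(0, 0.482) = 0.482

0.482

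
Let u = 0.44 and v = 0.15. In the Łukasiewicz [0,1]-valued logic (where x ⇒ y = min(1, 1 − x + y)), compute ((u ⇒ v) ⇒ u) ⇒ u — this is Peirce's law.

0.71

u ⇒ v = min(1, 1 − 0.44 + 0.15) = min(1, 0.71) = 0.71
(u ⇒ v) ⇒ u = min(1, 1 − 0.71 + 0.44) = min(1, 0.73) = 0.73
((u ⇒ v) ⇒ u) ⇒ u = min(1, 1 − 0.73 + 0.44) = min(1, 0.71) = 0.71
(The value 0.71 < 1 shows this instance is not satisfied; not a Ł∞-tautology in general.)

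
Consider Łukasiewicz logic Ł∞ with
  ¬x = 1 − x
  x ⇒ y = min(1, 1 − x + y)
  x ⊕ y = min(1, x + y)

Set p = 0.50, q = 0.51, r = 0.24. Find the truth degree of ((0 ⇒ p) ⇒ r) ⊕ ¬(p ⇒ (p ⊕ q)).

0.24

0 ⇒ p = min(1, 1 − 0.00 + 0.50) = min(1, 1.50) = 1.00
(0 ⇒ p) ⇒ r = min(1, 1 − 1.00 + 0.24) = min(1, 0.24) = 0.24
p ⊕ q = min(1, 0.50 + 0.51) = min(1, 1.01) = 1.00
p ⇒ (p ⊕ q) = min(1, 1 − 0.50 + 1.00) = min(1, 1.50) = 1.00
¬(p ⇒ (p ⊕ q)) = 1 − 1.00 = 0.00
((0 ⇒ p) ⇒ r) ⊕ ¬(p ⇒ (p ⊕ q)) = min(1, 0.24 + 0.00) = min(1, 0.24) = 0.24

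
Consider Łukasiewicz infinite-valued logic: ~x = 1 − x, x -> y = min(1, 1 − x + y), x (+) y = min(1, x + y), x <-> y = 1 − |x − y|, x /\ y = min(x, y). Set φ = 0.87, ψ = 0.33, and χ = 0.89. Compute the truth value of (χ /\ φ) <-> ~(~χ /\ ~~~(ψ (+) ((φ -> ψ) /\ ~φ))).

χ /\ φ = min(0.89, 0.87) = 0.87
~χ = 1 − 0.89 = 0.11
φ -> ψ = min(1, 1 − 0.87 + 0.33) = min(1, 0.46) = 0.46
~φ = 1 − 0.87 = 0.13
(φ -> ψ) /\ ~φ = min(0.46, 0.13) = 0.13
ψ (+) ((φ -> ψ) /\ ~φ) = min(1, 0.33 + 0.13) = min(1, 0.46) = 0.46
~(ψ (+) ((φ -> ψ) /\ ~φ)) = 1 − 0.46 = 0.54
~~(ψ (+) ((φ -> ψ) /\ ~φ)) = 1 − 0.54 = 0.46
~~~(ψ (+) ((φ -> ψ) /\ ~φ)) = 1 − 0.46 = 0.54
~χ /\ ~~~(ψ (+) ((φ -> ψ) /\ ~φ)) = min(0.11, 0.54) = 0.11
~(~χ /\ ~~~(ψ (+) ((φ -> ψ) /\ ~φ))) = 1 − 0.11 = 0.89
(χ /\ φ) <-> ~(~χ /\ ~~~(ψ (+) ((φ -> ψ) /\ ~φ))) = 1 − |0.87 − 0.89| = 1 − 0.02 = 0.98

0.98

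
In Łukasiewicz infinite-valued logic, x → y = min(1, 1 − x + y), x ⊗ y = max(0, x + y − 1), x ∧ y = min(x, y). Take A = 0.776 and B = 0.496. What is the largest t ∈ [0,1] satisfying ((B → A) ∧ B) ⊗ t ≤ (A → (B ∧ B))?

1.000

B → A = min(1, 1 − 0.496 + 0.776) = min(1, 1.280) = 1.000
(B → A) ∧ B = min(1.000, 0.496) = 0.496
So the left factor is (B → A) ∧ B = 0.496.
B ∧ B = min(0.496, 0.496) = 0.496
A → (B ∧ B) = min(1, 1 − 0.776 + 0.496) = min(1, 0.720) = 0.720
So the right-hand bound is A → (B ∧ B) = 0.720.
The residuum of the Łukasiewicz t-norm gives the supremum: min(1, 1 − 0.496 + 0.720).
1 − 0.496 + 0.720 = 1.224, so t = min(1, 1.224) = 1.000.
Check: 0.496 ⊗ 1.000 = max(0, 0.496) = 0.496 ≤ 0.720.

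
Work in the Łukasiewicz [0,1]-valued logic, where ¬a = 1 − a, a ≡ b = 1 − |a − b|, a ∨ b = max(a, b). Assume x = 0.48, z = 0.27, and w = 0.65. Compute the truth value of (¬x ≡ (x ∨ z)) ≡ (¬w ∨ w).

¬x = 1 − 0.48 = 0.52
x ∨ z = max(0.48, 0.27) = 0.48
¬x ≡ (x ∨ z) = 1 − |0.52 − 0.48| = 1 − 0.04 = 0.96
¬w = 1 − 0.65 = 0.35
¬w ∨ w = max(0.35, 0.65) = 0.65
(¬x ≡ (x ∨ z)) ≡ (¬w ∨ w) = 1 − |0.96 − 0.65| = 1 − 0.31 = 0.69

0.69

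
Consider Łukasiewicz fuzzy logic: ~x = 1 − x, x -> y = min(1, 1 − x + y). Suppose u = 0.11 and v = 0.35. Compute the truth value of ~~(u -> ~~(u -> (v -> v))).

v -> v = min(1, 1 − 0.35 + 0.35) = min(1, 1.00) = 1.00
u -> (v -> v) = min(1, 1 − 0.11 + 1.00) = min(1, 1.89) = 1.00
~(u -> (v -> v)) = 1 − 1.00 = 0.00
~~(u -> (v -> v)) = 1 − 0.00 = 1.00
u -> ~~(u -> (v -> v)) = min(1, 1 − 0.11 + 1.00) = min(1, 1.89) = 1.00
~(u -> ~~(u -> (v -> v))) = 1 − 1.00 = 0.00
~~(u -> ~~(u -> (v -> v))) = 1 − 0.00 = 1.00

1.00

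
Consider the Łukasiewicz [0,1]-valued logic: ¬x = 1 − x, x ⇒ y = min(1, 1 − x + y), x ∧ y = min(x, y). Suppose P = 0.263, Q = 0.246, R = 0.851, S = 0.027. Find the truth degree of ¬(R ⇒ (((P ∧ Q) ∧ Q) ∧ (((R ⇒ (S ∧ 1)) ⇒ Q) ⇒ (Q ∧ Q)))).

0.605

P ∧ Q = min(0.263, 0.246) = 0.246
(P ∧ Q) ∧ Q = min(0.246, 0.246) = 0.246
S ∧ 1 = min(0.027, 1.000) = 0.027
R ⇒ (S ∧ 1) = min(1, 1 − 0.851 + 0.027) = min(1, 0.176) = 0.176
(R ⇒ (S ∧ 1)) ⇒ Q = min(1, 1 − 0.176 + 0.246) = min(1, 1.070) = 1.000
Q ∧ Q = min(0.246, 0.246) = 0.246
((R ⇒ (S ∧ 1)) ⇒ Q) ⇒ (Q ∧ Q) = min(1, 1 − 1.000 + 0.246) = min(1, 0.246) = 0.246
((P ∧ Q) ∧ Q) ∧ (((R ⇒ (S ∧ 1)) ⇒ Q) ⇒ (Q ∧ Q)) = min(0.246, 0.246) = 0.246
R ⇒ (((P ∧ Q) ∧ Q) ∧ (((R ⇒ (S ∧ 1)) ⇒ Q) ⇒ (Q ∧ Q))) = min(1, 1 − 0.851 + 0.246) = min(1, 0.395) = 0.395
¬(R ⇒ (((P ∧ Q) ∧ Q) ∧ (((R ⇒ (S ∧ 1)) ⇒ Q) ⇒ (Q ∧ Q)))) = 1 − 0.395 = 0.605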